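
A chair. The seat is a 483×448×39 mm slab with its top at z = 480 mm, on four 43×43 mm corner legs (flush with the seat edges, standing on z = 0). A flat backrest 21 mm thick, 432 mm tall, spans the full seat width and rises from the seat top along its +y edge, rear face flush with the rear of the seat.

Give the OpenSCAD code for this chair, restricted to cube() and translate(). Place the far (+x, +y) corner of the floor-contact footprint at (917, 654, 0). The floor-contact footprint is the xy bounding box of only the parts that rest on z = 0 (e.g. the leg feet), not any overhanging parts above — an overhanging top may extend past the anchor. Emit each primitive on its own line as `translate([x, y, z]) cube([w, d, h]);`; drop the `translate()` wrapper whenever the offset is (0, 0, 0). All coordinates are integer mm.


// leg_h = 480 - 39 = 441
translate([434, 206, 441]) cube([483, 448, 39]);
translate([434, 206, 0]) cube([43, 43, 441]);
translate([874, 206, 0]) cube([43, 43, 441]);
translate([434, 611, 0]) cube([43, 43, 441]);
translate([874, 611, 0]) cube([43, 43, 441]);
translate([434, 633, 480]) cube([483, 21, 432]);


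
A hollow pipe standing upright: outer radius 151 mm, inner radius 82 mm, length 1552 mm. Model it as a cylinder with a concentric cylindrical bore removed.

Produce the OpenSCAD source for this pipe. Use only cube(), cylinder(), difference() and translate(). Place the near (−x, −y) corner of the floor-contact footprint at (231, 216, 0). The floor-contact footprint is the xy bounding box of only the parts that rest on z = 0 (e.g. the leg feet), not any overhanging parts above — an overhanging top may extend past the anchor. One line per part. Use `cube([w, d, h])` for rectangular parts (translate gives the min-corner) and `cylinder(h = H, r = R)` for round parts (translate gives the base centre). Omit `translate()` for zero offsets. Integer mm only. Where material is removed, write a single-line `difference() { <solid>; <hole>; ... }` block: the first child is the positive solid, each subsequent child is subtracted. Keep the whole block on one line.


difference() { translate([382, 367, 0]) cylinder(h = 1552, r = 151); translate([382, 367, 0]) cylinder(h = 1552, r = 82); }


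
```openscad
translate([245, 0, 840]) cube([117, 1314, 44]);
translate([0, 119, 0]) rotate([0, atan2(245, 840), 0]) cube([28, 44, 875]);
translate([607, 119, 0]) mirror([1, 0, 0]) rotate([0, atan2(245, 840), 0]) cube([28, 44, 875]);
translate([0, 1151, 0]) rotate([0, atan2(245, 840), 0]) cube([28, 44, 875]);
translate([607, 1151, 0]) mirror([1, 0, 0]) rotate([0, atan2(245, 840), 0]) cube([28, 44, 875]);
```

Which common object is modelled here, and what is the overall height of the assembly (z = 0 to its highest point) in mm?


A sawhorse. The overall height is 884 mm.

A beam across two mirrored pairs of raked legs — a sawhorse. The beam's underside is at z = 840 (matching the legs' vertical rise in atan2(245, 840)) and the beam is 44 mm tall, so its top is at 840 + 44 = 884 mm. The raked legs top out at the beam's underside, so that is the highest point.


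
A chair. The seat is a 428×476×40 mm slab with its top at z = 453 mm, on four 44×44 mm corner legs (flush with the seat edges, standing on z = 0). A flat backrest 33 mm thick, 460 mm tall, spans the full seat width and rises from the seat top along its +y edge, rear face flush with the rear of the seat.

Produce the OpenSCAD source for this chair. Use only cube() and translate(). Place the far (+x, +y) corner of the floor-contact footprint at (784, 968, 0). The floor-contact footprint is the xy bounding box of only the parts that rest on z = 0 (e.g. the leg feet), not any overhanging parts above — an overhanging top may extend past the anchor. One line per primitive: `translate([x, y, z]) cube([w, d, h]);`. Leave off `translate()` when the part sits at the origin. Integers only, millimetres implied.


// leg_h = 453 - 40 = 413
translate([356, 492, 413]) cube([428, 476, 40]);
translate([356, 492, 0]) cube([44, 44, 413]);
translate([740, 492, 0]) cube([44, 44, 413]);
translate([356, 924, 0]) cube([44, 44, 413]);
translate([740, 924, 0]) cube([44, 44, 413]);
translate([356, 935, 453]) cube([428, 33, 460]);


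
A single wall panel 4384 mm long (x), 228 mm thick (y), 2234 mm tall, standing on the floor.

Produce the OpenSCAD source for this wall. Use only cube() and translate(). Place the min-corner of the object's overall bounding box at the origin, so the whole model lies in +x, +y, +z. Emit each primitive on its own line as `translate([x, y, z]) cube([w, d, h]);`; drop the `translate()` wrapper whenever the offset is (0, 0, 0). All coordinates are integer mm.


cube([4384, 228, 2234]);


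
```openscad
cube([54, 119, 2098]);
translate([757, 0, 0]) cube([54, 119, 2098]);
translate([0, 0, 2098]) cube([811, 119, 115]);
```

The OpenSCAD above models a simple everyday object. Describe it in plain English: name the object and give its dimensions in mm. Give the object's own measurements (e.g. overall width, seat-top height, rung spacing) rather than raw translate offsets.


A door frame. The clear opening is 703 mm wide and 2098 mm high. Two 54 mm wide jambs, 119 mm deep, stand either side of the opening from the floor to the top of the opening. A 115 mm thick head sits across the top of both jambs, spanning the full outside width of the frame.


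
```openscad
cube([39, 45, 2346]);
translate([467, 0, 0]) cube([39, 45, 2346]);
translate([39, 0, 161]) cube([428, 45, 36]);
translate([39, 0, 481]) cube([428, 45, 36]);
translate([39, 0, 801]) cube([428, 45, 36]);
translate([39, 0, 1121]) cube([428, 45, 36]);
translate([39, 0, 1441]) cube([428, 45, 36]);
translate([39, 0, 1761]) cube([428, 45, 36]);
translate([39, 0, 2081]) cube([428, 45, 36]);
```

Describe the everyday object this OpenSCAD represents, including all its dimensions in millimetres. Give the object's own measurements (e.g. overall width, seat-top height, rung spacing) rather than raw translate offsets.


A straight ladder. Two 39×45 mm vertical rails, 2346 mm tall, stand 506 mm apart (outside-to-outside) with their front faces coplanar on the −y side. 7 rungs, each 45 mm deep and 36 mm tall, span between the inner faces of the rails, front faces flush with the rails. The lowest rung's underside is at z = 161 mm and rungs are spaced 320 mm apart (underside to underside).


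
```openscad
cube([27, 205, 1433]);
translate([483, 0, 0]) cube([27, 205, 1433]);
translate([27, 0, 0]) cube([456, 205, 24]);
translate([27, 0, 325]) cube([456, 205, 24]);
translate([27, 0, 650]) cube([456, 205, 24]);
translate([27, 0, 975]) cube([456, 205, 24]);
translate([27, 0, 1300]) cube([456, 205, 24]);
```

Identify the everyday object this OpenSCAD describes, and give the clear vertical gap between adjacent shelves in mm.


A bookshelf. The clear shelf gap is 301 mm.

Two tall side panels with 5 horizontal boards between them — a bookshelf. The first two shelf undersides are at z = 0 and z = 325; with shelf thickness 24, the clear gap is 325 − 0 − 24 = 301 mm.


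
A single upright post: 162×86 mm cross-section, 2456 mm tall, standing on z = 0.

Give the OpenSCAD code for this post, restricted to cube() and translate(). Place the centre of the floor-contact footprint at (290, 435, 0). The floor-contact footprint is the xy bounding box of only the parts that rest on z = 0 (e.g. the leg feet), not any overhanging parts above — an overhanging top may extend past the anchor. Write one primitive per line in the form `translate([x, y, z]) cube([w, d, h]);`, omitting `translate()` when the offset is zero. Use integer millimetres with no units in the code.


translate([209, 392, 0]) cube([162, 86, 2456]);


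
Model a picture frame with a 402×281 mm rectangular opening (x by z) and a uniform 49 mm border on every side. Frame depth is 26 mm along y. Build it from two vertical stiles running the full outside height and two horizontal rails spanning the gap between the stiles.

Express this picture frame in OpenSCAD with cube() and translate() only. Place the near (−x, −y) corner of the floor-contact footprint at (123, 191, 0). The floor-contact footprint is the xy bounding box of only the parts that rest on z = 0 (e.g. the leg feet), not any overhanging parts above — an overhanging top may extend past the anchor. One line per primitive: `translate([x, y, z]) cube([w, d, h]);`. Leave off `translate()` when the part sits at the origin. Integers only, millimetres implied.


translate([123, 191, 0]) cube([49, 26, 379]);
translate([574, 191, 0]) cube([49, 26, 379]);
translate([172, 191, 0]) cube([402, 26, 49]);
translate([172, 191, 330]) cube([402, 26, 49]);


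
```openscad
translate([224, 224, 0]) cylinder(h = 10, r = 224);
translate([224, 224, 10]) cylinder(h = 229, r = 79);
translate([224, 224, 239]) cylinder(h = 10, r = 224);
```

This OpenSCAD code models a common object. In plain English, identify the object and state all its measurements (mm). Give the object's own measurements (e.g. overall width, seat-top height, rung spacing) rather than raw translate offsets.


A spool: two coaxial disc flanges of radius 224 mm and thickness 10 mm, joined by a core cylinder of radius 79 mm and height 229 mm. The lower flange rests on z = 0 and the three cylinders share a vertical axis.


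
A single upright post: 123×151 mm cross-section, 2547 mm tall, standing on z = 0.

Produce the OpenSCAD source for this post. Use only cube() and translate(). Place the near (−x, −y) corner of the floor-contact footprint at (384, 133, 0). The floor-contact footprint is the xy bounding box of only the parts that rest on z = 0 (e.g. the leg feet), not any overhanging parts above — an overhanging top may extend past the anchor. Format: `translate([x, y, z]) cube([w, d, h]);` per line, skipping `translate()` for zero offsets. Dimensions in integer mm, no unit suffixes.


translate([384, 133, 0]) cube([123, 151, 2547]);


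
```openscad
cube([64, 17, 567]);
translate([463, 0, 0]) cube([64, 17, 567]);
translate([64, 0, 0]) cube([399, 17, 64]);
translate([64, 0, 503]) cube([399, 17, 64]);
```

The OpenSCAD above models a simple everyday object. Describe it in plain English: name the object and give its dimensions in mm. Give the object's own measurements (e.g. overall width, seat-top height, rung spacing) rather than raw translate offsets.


A rectangular picture frame lying in the x–z plane (depth along y). The opening is 399 mm wide (x) by 439 mm tall (z), surrounded by a border 64 mm wide on all four sides. The frame is 17 mm deep and is made of two full-height vertical stiles with two horizontal rails fitted between them.


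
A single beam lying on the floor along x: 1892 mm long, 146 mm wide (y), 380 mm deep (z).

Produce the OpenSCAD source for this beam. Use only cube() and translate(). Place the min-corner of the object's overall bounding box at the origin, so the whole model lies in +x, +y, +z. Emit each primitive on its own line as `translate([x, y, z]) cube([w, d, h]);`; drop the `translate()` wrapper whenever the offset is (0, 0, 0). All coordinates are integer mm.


cube([1892, 146, 380]);


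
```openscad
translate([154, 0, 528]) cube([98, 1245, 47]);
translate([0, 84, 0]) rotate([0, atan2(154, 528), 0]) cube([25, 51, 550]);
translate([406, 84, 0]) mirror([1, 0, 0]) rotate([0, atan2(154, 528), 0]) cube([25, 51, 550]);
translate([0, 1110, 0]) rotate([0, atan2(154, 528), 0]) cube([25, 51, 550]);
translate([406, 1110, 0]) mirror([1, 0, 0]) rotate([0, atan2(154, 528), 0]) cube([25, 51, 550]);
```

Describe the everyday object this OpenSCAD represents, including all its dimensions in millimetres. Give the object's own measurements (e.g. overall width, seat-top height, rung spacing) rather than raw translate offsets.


A sawhorse. A 98×1245×47 mm beam (x, y, z) sits on two A-frame leg pairs. Each pair is two raked legs of 25×51 mm section (51 mm along y) splaying symmetrically in x. Each leg rises 528 mm vertically over 154 mm of horizontal reach and is 550 mm long along its own axis. Every leg's outer bottom edge rests on the floor and its outer top edge meets a bottom edge of the beam — the left legs (tilting toward +x) meet the beam's −x bottom edge, the right legs (their mirror images, tilting toward −x) meet its +x bottom edge — so the leg tops tuck under the beam, the beam's underside is 528 mm above the floor, and the feet are 406 mm apart outside-to-outside with the beam centred between them. The two leg pairs are set in 84 mm from either end of the beam.


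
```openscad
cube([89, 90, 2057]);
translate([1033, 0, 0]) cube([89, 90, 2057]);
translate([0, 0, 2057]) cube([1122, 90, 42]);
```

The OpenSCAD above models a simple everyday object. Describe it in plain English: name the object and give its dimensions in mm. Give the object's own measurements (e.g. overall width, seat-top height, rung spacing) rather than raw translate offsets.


A door frame. The clear opening is 944 mm wide and 2057 mm high. Two 89 mm wide jambs, 90 mm deep, stand either side of the opening from the floor to the top of the opening. A 42 mm thick head sits across the top of both jambs, spanning the full outside width of the frame.


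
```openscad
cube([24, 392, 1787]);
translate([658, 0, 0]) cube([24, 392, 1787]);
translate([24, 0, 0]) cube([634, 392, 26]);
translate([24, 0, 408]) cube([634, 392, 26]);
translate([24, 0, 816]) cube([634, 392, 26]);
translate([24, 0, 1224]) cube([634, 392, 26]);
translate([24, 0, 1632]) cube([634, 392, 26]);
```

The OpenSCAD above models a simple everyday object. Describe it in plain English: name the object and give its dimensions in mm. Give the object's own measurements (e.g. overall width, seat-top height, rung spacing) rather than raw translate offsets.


An open bookshelf. Two side panels, each 24 mm thick, 392 mm deep and 1787 mm tall, stand 682 mm apart (outside-to-outside). Between them sit 5 shelves, each 26 mm thick and 392 mm deep, spanning the full gap between the sides. The bottom shelf rests on the floor (its underside at z = 0) and the clear gap between one shelf's top and the next shelf's underside is 382 mm.


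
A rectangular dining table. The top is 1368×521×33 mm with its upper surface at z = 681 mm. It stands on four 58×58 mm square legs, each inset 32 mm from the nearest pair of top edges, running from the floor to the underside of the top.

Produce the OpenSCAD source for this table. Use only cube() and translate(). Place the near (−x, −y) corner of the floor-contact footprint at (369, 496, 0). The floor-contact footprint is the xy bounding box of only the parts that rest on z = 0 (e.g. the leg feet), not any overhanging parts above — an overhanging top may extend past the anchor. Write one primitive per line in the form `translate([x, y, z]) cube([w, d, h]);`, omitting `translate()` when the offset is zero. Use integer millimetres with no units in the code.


translate([337, 464, 648]) cube([1368, 521, 33]);
translate([369, 496, 0]) cube([58, 58, 648]);
translate([1615, 496, 0]) cube([58, 58, 648]);
translate([369, 895, 0]) cube([58, 58, 648]);
translate([1615, 895, 0]) cube([58, 58, 648]);


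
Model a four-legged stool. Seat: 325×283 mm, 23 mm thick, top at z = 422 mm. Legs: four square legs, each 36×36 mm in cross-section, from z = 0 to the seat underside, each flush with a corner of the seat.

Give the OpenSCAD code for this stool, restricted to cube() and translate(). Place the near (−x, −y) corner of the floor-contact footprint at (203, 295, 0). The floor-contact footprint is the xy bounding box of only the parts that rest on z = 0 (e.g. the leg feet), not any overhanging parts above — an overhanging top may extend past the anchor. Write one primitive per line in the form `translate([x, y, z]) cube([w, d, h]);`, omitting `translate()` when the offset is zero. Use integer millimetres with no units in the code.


// leg_h = 422 - 23 = 399
translate([203, 295, 399]) cube([325, 283, 23]);
translate([203, 295, 0]) cube([36, 36, 399]);
translate([492, 295, 0]) cube([36, 36, 399]);
translate([203, 542, 0]) cube([36, 36, 399]);
translate([492, 542, 0]) cube([36, 36, 399]);


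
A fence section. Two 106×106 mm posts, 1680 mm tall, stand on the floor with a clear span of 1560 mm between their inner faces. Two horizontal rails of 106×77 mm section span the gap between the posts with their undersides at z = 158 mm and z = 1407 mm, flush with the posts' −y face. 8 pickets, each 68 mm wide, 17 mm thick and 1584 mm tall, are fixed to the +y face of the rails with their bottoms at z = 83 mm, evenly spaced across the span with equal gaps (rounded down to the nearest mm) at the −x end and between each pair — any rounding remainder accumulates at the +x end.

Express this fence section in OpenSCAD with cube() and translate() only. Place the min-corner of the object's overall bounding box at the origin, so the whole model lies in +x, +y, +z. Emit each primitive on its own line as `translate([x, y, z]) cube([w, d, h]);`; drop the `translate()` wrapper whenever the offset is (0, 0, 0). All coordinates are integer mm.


cube([106, 106, 1680]);
translate([1666, 0, 0]) cube([106, 106, 1680]);
translate([106, 0, 158]) cube([1560, 106, 77]);
translate([106, 0, 1407]) cube([1560, 106, 77]);
translate([218, 106, 83]) cube([68, 17, 1584]);
translate([398, 106, 83]) cube([68, 17, 1584]);
translate([578, 106, 83]) cube([68, 17, 1584]);
translate([758, 106, 83]) cube([68, 17, 1584]);
translate([938, 106, 83]) cube([68, 17, 1584]);
translate([1118, 106, 83]) cube([68, 17, 1584]);
translate([1298, 106, 83]) cube([68, 17, 1584]);
translate([1478, 106, 83]) cube([68, 17, 1584]);


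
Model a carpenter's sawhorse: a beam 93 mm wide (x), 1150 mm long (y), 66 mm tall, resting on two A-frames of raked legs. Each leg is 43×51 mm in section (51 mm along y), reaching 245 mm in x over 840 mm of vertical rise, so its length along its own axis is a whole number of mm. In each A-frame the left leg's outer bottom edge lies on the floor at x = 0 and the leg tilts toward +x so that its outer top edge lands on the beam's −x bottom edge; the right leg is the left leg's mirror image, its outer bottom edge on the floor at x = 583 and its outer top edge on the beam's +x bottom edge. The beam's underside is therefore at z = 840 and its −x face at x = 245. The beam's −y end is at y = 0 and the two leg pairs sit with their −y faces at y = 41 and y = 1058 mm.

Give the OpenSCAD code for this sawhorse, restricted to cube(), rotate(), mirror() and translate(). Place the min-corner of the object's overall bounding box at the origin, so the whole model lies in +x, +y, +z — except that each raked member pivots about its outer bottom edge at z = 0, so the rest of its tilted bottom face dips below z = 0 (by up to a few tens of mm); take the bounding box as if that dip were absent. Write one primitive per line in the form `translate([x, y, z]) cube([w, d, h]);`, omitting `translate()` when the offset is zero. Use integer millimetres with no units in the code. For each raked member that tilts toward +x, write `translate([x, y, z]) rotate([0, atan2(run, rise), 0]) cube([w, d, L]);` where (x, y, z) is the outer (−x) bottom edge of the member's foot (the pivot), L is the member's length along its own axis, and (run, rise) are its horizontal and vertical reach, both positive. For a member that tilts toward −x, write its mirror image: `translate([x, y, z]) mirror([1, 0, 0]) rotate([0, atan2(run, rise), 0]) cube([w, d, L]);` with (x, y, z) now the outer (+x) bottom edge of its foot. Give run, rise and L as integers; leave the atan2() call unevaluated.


translate([245, 0, 840]) cube([93, 1150, 66]);
translate([0, 41, 0]) rotate([0, atan2(245, 840), 0]) cube([43, 51, 875]);
translate([583, 41, 0]) mirror([1, 0, 0]) rotate([0, atan2(245, 840), 0]) cube([43, 51, 875]);
translate([0, 1058, 0]) rotate([0, atan2(245, 840), 0]) cube([43, 51, 875]);
translate([583, 1058, 0]) mirror([1, 0, 0]) rotate([0, atan2(245, 840), 0]) cube([43, 51, 875]);


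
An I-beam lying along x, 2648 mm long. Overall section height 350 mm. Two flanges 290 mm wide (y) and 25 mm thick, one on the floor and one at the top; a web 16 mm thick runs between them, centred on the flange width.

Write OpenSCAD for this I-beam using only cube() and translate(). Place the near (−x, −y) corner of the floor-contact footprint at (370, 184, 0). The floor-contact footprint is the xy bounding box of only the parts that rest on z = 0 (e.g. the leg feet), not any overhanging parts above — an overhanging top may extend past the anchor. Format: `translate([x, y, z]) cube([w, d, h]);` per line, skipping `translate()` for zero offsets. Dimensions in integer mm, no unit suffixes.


translate([370, 184, 0]) cube([2648, 290, 25]);
translate([370, 321, 25]) cube([2648, 16, 300]);
translate([370, 184, 325]) cube([2648, 290, 25]);


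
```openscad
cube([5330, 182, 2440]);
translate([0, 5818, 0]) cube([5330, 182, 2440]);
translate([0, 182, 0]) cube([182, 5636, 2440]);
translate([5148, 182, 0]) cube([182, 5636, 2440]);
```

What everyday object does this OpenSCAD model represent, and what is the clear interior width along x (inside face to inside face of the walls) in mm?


A house (or room) frame. The interior width is 4966 mm.

Four 2440 mm walls enclosing a rectangle with no floor or roof — a room or house frame. Outside width is 5330 mm and wall thickness is 182 mm, so the interior width is 5330 − 2 × 182 = 4966 mm.


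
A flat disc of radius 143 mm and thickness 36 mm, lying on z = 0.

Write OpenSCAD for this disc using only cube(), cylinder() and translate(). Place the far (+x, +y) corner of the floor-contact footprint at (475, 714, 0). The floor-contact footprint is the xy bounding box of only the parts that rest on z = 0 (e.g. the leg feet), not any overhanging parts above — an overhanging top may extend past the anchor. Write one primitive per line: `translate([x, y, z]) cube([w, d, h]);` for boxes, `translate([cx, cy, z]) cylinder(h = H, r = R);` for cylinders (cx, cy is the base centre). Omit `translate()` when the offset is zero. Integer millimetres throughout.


translate([332, 571, 0]) cylinder(h = 36, r = 143);


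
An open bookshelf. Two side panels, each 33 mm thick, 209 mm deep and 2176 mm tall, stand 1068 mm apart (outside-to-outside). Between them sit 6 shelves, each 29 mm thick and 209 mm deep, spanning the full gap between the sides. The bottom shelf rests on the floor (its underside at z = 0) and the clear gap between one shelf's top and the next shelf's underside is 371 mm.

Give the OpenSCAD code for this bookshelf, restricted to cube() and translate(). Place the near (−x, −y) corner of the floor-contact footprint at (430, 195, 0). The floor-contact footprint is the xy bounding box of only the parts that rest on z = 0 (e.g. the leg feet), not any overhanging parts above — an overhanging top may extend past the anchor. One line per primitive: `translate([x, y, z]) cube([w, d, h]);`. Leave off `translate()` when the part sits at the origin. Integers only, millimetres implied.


translate([430, 195, 0]) cube([33, 209, 2176]);
translate([1465, 195, 0]) cube([33, 209, 2176]);
translate([463, 195, 0]) cube([1002, 209, 29]);
translate([463, 195, 400]) cube([1002, 209, 29]);
translate([463, 195, 800]) cube([1002, 209, 29]);
translate([463, 195, 1200]) cube([1002, 209, 29]);
translate([463, 195, 1600]) cube([1002, 209, 29]);
translate([463, 195, 2000]) cube([1002, 209, 29]);


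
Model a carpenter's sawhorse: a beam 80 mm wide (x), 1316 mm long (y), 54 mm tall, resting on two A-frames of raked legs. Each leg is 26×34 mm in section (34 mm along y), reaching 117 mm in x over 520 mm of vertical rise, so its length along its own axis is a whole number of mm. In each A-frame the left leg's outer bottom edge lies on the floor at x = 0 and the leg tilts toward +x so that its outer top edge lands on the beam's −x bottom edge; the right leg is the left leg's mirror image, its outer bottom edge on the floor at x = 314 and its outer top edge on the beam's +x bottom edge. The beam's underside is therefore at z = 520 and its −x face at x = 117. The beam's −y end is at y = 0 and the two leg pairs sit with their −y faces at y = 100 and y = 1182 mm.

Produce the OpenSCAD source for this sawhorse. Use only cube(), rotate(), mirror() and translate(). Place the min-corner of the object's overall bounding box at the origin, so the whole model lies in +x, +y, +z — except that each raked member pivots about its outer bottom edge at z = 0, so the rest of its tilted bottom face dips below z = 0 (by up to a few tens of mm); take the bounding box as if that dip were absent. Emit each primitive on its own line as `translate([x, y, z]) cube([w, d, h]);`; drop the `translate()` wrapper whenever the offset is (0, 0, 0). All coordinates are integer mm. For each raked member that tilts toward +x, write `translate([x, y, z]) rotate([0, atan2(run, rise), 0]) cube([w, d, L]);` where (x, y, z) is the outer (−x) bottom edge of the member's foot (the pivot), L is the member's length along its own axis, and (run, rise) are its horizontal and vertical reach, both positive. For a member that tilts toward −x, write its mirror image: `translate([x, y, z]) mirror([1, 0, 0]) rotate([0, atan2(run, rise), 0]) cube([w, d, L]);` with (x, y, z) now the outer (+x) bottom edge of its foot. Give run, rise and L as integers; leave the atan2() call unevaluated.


// leg length = √(117² + 520²) = 533
// right-leg outer foot x = 2·117 + 80 = 314
// beam min-corner = (117, 0, 520)
translate([117, 0, 520]) cube([80, 1316, 54]);
translate([0, 100, 0]) rotate([0, atan2(117, 520), 0]) cube([26, 34, 533]);
translate([314, 100, 0]) mirror([1, 0, 0]) rotate([0, atan2(117, 520), 0]) cube([26, 34, 533]);
translate([0, 1182, 0]) rotate([0, atan2(117, 520), 0]) cube([26, 34, 533]);
translate([314, 1182, 0]) mirror([1, 0, 0]) rotate([0, atan2(117, 520), 0]) cube([26, 34, 533]);


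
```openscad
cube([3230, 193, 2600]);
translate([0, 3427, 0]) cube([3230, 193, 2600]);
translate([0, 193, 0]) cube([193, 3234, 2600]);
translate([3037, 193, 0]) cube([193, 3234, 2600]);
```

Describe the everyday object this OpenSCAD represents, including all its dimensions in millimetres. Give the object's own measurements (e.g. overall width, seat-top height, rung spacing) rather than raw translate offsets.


The wall frame of a small rectangular building: four walls, each 2600 mm tall and 193 mm thick, enclosing a footprint 3230 mm (x) by 3620 mm (y) outside-to-outside, with no floor or roof. The front and back walls (the −y and +y sides) span the full width; the two side walls fit between them.


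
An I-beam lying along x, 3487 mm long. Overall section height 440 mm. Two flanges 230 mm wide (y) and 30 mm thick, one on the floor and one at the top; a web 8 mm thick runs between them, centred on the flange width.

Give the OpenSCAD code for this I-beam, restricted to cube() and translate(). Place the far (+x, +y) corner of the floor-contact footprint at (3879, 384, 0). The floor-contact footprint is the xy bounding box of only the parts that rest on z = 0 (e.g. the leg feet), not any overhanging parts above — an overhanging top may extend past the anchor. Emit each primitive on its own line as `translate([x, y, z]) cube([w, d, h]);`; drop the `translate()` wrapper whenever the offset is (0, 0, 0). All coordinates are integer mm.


translate([392, 154, 0]) cube([3487, 230, 30]);
translate([392, 265, 30]) cube([3487, 8, 380]);
translate([392, 154, 410]) cube([3487, 230, 30]);


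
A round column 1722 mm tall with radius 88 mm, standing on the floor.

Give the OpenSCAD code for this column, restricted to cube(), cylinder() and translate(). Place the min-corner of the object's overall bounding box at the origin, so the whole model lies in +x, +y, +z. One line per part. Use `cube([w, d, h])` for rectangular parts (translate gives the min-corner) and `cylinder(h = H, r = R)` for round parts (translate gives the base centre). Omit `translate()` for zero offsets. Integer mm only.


translate([88, 88, 0]) cylinder(h = 1722, r = 88);


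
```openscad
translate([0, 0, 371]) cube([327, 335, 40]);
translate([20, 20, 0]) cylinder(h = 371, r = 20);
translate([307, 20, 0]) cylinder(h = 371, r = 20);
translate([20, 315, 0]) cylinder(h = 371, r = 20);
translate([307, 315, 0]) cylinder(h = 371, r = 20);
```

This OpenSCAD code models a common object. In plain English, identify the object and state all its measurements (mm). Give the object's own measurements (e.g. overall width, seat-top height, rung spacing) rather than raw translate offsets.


A simple wooden stool: a rectangular seat 327 mm (x) by 335 mm (y), 40 mm thick, top face at z = 411 mm, on four round legs, each 40 mm in diameter. The legs rest on z = 0, each leg's axis is inset half a diameter from the nearest pair of seat edges (so the leg's bounding box is flush with the corner).


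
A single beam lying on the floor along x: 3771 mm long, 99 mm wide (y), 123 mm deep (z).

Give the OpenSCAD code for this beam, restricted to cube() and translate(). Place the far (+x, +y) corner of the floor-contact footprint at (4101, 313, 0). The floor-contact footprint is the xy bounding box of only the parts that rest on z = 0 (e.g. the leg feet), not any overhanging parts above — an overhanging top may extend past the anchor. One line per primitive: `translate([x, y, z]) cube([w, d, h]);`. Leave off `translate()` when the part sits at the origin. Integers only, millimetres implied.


translate([330, 214, 0]) cube([3771, 99, 123]);


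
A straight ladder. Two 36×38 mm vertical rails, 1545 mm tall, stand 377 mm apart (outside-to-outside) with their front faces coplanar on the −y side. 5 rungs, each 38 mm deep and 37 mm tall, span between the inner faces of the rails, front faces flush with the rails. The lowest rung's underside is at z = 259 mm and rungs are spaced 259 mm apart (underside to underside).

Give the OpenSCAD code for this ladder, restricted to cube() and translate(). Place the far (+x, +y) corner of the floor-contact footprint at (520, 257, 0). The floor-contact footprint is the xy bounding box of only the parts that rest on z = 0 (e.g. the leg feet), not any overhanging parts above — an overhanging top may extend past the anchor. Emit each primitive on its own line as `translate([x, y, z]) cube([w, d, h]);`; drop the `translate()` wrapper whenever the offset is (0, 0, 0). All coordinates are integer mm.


// rung span = 377 - 2*36 = 305
// rung[k] z = 259 + k*259
translate([143, 219, 0]) cube([36, 38, 1545]);
translate([484, 219, 0]) cube([36, 38, 1545]);
translate([179, 219, 259]) cube([305, 38, 37]);
translate([179, 219, 518]) cube([305, 38, 37]);
translate([179, 219, 777]) cube([305, 38, 37]);
translate([179, 219, 1036]) cube([305, 38, 37]);
translate([179, 219, 1295]) cube([305, 38, 37]);


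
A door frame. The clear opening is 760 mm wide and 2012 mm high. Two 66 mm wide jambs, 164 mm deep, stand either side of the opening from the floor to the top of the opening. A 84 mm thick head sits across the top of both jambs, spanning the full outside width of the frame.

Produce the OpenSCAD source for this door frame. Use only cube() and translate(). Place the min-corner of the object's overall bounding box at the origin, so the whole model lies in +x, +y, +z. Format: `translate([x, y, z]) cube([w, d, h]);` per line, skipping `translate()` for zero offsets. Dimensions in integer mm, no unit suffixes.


cube([66, 164, 2012]);
translate([826, 0, 0]) cube([66, 164, 2012]);
translate([0, 0, 2012]) cube([892, 164, 84]);


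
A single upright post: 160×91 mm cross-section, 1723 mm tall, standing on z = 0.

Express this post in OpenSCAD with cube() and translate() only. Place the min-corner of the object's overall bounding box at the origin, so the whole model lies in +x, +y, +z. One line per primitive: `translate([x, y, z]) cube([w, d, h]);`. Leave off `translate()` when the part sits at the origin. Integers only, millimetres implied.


cube([160, 91, 1723]);


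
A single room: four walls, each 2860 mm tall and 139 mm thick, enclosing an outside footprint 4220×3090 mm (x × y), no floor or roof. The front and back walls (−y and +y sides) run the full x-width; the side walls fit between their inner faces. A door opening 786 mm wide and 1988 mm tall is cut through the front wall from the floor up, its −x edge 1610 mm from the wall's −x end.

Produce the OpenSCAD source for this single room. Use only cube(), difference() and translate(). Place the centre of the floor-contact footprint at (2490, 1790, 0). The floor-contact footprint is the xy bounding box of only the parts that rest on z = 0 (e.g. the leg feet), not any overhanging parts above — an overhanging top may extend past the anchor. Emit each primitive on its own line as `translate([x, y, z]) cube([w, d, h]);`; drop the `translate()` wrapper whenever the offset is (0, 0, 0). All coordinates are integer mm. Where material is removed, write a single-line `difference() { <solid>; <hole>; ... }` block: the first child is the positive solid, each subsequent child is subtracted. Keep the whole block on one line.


difference() { translate([380, 245, 0]) cube([4220, 139, 2860]); translate([1990, 245, 0]) cube([786, 139, 1988]); }
translate([380, 3196, 0]) cube([4220, 139, 2860]);
translate([380, 384, 0]) cube([139, 2812, 2860]);
translate([4461, 384, 0]) cube([139, 2812, 2860]);


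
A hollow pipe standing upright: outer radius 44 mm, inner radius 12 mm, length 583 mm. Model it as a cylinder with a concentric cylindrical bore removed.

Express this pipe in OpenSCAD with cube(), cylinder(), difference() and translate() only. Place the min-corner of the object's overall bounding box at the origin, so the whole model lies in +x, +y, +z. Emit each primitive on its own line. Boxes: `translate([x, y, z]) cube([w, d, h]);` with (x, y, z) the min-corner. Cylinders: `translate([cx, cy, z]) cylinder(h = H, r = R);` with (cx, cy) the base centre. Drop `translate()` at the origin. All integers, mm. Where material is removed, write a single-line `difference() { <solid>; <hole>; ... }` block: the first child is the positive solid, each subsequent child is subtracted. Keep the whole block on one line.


difference() { translate([44, 44, 0]) cylinder(h = 583, r = 44); translate([44, 44, 0]) cylinder(h = 583, r = 12); }


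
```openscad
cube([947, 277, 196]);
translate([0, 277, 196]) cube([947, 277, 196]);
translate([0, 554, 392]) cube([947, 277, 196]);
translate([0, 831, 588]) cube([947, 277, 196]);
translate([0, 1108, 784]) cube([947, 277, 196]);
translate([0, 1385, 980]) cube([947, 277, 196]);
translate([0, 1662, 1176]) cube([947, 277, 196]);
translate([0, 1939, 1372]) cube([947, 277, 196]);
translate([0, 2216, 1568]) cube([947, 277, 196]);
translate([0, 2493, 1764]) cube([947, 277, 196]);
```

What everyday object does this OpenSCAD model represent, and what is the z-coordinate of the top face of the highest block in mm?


A staircase. The total rise is 1960 mm.

10 identical blocks, each offset up and back from the previous — a staircase. Each step is 196 mm tall and there are 10 of them, so the total rise is 10 × 196 = 1960 mm.


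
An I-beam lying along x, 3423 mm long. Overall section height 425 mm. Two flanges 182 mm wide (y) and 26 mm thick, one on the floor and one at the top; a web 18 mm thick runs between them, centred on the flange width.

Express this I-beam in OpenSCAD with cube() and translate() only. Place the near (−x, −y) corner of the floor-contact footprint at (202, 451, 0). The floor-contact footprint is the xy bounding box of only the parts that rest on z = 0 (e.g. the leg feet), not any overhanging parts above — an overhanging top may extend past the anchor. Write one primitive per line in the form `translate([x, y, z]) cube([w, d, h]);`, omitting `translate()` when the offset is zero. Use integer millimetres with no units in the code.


translate([202, 451, 0]) cube([3423, 182, 26]);
translate([202, 533, 26]) cube([3423, 18, 373]);
translate([202, 451, 399]) cube([3423, 182, 26]);


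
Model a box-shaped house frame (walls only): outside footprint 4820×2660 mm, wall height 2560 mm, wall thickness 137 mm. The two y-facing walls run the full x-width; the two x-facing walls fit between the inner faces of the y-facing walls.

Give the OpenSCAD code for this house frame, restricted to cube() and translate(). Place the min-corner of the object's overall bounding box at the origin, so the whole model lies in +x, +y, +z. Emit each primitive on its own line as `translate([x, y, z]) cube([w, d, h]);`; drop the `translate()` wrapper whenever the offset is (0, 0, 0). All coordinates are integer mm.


cube([4820, 137, 2560]);
translate([0, 2523, 0]) cube([4820, 137, 2560]);
translate([0, 137, 0]) cube([137, 2386, 2560]);
translate([4683, 137, 0]) cube([137, 2386, 2560]);


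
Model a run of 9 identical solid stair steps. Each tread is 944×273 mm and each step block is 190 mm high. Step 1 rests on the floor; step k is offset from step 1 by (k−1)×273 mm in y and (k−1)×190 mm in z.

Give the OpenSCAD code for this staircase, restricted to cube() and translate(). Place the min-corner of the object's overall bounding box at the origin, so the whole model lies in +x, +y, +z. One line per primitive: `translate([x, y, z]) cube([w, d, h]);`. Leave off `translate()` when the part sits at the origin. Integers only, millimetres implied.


cube([944, 273, 190]);
translate([0, 273, 190]) cube([944, 273, 190]);
translate([0, 546, 380]) cube([944, 273, 190]);
translate([0, 819, 570]) cube([944, 273, 190]);
translate([0, 1092, 760]) cube([944, 273, 190]);
translate([0, 1365, 950]) cube([944, 273, 190]);
translate([0, 1638, 1140]) cube([944, 273, 190]);
translate([0, 1911, 1330]) cube([944, 273, 190]);
translate([0, 2184, 1520]) cube([944, 273, 190]);


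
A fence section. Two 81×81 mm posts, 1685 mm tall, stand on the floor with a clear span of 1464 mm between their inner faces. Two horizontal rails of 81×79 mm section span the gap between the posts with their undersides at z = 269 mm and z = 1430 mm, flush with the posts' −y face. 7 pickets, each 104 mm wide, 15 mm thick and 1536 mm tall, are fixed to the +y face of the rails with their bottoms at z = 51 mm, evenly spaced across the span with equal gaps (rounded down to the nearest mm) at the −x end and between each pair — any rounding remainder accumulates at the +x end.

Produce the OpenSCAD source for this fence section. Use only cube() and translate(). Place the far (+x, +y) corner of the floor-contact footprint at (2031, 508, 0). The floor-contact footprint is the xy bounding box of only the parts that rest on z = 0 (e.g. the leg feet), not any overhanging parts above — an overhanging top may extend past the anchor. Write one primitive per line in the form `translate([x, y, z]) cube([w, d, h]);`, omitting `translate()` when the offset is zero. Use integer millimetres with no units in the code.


translate([405, 427, 0]) cube([81, 81, 1685]);
translate([1950, 427, 0]) cube([81, 81, 1685]);
translate([486, 427, 269]) cube([1464, 81, 79]);
translate([486, 427, 1430]) cube([1464, 81, 79]);
translate([578, 508, 51]) cube([104, 15, 1536]);
translate([774, 508, 51]) cube([104, 15, 1536]);
translate([970, 508, 51]) cube([104, 15, 1536]);
translate([1166, 508, 51]) cube([104, 15, 1536]);
translate([1362, 508, 51]) cube([104, 15, 1536]);
translate([1558, 508, 51]) cube([104, 15, 1536]);
translate([1754, 508, 51]) cube([104, 15, 1536]);


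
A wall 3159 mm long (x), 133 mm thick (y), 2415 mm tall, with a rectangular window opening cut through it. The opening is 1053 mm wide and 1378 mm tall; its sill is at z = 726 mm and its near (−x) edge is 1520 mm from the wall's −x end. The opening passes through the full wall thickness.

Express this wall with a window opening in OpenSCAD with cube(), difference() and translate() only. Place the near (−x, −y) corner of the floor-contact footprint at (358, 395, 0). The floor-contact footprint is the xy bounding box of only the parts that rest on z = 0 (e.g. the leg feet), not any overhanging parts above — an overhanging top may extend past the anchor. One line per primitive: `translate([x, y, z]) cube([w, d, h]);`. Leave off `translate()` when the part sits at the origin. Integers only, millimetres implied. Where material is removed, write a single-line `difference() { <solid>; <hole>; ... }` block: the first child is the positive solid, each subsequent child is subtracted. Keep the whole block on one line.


difference() { translate([358, 395, 0]) cube([3159, 133, 2415]); translate([1878, 395, 726]) cube([1053, 133, 1378]); }
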